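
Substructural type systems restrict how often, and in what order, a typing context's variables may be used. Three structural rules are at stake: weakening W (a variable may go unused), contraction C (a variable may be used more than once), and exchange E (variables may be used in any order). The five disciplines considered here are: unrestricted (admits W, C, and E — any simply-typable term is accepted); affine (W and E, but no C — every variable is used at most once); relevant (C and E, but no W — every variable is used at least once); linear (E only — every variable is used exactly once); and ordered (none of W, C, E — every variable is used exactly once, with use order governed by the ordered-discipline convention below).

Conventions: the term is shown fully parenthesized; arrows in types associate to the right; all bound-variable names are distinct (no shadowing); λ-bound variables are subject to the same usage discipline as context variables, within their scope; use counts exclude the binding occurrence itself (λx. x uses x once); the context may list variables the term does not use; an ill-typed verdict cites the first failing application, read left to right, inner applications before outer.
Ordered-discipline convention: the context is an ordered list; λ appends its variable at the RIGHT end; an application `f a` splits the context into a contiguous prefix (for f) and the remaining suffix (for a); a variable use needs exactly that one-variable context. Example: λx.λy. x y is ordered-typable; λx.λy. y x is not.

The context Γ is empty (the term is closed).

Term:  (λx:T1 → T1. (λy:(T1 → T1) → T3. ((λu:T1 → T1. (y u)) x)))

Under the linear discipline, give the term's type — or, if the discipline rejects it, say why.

term : (T1 → T1) → ((T1 → T1) → T3) → T3
usage: x (λ-bound) ×1; y (λ-bound) ×1; u (λ-bound) ×1
uses in reading order: y, u, x
typing: well-typed at (T1 → T1) → ((T1 → T1) → T3) → T3
all disciplines: ordered ✗; linear ✓; affine ✓; relevant ✓; unrestricted ✓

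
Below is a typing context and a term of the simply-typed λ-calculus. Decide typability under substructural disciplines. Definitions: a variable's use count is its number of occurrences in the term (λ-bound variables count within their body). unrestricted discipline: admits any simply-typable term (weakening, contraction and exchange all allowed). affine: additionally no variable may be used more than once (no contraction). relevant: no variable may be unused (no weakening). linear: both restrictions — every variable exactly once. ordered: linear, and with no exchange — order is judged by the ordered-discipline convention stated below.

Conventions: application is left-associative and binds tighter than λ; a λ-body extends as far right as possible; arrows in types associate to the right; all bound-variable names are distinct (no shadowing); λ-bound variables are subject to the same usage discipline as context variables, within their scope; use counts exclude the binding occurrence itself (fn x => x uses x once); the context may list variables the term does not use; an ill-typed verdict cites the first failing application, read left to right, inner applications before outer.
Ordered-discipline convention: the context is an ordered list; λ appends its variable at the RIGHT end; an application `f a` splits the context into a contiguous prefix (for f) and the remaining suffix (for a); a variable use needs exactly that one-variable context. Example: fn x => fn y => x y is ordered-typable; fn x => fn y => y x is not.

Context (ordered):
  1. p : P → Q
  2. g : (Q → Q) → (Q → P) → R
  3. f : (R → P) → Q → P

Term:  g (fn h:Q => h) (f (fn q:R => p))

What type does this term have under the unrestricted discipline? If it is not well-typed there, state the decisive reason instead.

not well-typed under unrestricted — a type mismatch blocks all five
variable uses: p=1, g=1, f=1, h (λ-bound)=1, q (λ-bound)=0
left-to-right use order: g, h, f, p
typing: ill-typed: argument of type R → P → Q where R → P is required
across the five disciplines: ordered ✗ | linear ✗ | affine ✗ | relevant ✗ | unrestricted ✗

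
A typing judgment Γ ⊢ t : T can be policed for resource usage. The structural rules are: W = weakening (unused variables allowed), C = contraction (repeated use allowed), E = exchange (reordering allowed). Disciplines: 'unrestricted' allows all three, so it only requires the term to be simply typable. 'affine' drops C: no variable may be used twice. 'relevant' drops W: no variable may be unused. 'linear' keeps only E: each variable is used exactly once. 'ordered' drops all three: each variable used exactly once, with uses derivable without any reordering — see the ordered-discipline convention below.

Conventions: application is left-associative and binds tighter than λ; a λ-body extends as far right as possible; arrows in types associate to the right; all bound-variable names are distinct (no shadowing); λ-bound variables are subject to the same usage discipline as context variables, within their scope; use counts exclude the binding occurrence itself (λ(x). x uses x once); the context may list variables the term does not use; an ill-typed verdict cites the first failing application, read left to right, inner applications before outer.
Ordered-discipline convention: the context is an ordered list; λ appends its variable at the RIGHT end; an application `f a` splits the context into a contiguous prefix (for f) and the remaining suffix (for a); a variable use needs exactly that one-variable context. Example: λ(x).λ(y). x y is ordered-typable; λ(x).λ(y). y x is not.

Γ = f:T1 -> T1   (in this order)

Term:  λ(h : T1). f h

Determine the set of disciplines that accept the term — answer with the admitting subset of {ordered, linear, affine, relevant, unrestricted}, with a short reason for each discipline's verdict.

admitted in: ordered, linear, affine, relevant, unrestricted
counts: f=1, h (λ-bound)=1
use order (left to right): f, h
typing: the term checks, with type T1 -> T1
ordered: ✓, f, h once each; derivable with no W/C/E
linear: ✓, f, h: one use apiece
affine: ✓, at most one use each (f, h)
relevant: ✓, f, h: all used, weakening unneeded
unrestricted: ✓, well-typed at T1 -> T1; no restrictions here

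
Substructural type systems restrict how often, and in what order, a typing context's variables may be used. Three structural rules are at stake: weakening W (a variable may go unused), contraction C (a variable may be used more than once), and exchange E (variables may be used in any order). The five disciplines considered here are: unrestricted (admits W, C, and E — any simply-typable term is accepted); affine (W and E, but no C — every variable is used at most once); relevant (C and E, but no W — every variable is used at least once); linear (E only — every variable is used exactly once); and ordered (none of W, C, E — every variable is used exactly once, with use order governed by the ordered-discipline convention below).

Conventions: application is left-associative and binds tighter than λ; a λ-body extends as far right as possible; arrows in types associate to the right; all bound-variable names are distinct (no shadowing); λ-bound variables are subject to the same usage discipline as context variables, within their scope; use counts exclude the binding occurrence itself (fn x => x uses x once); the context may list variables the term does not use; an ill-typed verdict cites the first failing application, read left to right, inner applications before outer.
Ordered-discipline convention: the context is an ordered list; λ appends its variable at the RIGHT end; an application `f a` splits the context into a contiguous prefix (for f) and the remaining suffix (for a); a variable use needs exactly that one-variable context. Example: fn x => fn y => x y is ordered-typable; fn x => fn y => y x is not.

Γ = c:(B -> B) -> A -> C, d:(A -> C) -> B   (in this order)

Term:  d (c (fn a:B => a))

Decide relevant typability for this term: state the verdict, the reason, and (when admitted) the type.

yes — none of c, d, a goes unused; term : B
counts: c ×1; d ×1; a (λ-bound) ×1
left-to-right use order: d, c, a
typing: the term checks, with type B
all disciplines: ordered ✗; linear ✓; affine ✓; relevant ✓; unrestricted ✓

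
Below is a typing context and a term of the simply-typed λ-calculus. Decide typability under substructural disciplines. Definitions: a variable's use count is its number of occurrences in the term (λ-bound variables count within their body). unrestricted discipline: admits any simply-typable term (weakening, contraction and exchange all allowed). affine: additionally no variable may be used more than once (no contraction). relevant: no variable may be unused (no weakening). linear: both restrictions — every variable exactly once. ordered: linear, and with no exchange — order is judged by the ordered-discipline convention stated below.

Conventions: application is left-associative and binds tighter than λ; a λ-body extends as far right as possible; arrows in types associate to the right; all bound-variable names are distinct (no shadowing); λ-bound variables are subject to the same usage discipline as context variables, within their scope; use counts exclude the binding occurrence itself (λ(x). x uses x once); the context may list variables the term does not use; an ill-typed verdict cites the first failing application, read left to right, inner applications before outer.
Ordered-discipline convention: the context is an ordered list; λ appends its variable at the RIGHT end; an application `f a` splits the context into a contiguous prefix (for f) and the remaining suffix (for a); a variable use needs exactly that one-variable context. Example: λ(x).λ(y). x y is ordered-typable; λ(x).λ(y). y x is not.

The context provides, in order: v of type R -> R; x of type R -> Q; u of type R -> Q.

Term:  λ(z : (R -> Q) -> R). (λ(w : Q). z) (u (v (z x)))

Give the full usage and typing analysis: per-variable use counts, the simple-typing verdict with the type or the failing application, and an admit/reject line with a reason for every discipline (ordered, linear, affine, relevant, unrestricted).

usage: v=1; x=1; u=1; z (bound)=2; w (bound)=0
use order (left to right): z, u, v, z, x
typing: the term checks, with type ((R -> Q) -> R) -> (R -> Q) -> R
ordered: ✗ — needs contraction — z ×2; unused: w — weakening required
linear: ✗ — needs contraction — z ×2; unused: w — weakening required
affine: ✗ — needs contraction — z ×2
relevant: ✗ — unused: w — weakening required
unrestricted: ✓ — well-typed at ((R -> Q) -> R) -> (R -> Q) -> R; no restrictions here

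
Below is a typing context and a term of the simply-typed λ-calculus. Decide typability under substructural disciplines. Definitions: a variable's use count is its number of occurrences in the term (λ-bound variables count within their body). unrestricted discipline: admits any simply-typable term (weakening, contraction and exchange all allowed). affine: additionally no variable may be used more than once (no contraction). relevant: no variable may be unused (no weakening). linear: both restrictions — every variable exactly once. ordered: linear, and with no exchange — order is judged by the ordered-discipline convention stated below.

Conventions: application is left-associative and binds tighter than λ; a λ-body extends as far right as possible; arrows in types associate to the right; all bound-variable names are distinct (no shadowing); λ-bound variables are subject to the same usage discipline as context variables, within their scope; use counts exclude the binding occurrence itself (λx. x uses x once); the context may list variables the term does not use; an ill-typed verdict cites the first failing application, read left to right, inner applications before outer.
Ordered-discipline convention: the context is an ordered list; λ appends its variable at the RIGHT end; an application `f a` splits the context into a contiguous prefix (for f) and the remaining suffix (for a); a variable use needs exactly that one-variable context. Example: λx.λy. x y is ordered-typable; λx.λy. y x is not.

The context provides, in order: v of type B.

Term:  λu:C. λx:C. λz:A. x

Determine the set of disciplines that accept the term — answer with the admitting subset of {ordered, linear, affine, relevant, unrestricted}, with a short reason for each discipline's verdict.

admitting disciplines: affine, unrestricted
usage: v ×0, u (bound) ×0, x (bound) ×1, z (bound) ×0
order of uses: x
typing: well-typed — term : C -> C -> A -> C
ordered: ✗ — v, u, z left unused
linear: ✗ — v, u, z left unused
affine: ✓ — none of v, u, x, z used more than once
relevant: ✗ — v, u, z left unused
unrestricted: ✓ — simply typable at C -> C -> A -> C; W, C, E all held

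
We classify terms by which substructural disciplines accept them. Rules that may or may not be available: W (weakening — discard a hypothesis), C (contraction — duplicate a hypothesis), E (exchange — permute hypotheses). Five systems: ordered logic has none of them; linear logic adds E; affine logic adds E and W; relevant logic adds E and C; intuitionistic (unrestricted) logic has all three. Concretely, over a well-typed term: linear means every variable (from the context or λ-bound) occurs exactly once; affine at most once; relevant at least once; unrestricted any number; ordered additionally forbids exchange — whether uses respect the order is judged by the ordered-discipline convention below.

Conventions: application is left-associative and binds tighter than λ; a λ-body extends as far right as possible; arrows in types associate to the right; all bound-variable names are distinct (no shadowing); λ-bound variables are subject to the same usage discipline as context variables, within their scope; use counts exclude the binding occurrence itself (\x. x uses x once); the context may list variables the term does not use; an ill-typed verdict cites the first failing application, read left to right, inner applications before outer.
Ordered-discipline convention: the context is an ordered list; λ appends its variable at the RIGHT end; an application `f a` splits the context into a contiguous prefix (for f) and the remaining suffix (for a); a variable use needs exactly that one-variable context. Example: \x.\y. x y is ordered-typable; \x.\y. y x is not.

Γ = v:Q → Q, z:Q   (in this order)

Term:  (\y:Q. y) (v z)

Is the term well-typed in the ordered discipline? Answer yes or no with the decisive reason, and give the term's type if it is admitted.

yes — v, z, y once each; derivable with no W/C/E; term : Q
use counts: v: 1; z: 1; y (bound): 1
left-to-right use order: y, v, z
typing: the term checks, with type Q
per-discipline verdicts: ordered ✓ | linear ✓ | affine ✓ | relevant ✓ | unrestricted ✓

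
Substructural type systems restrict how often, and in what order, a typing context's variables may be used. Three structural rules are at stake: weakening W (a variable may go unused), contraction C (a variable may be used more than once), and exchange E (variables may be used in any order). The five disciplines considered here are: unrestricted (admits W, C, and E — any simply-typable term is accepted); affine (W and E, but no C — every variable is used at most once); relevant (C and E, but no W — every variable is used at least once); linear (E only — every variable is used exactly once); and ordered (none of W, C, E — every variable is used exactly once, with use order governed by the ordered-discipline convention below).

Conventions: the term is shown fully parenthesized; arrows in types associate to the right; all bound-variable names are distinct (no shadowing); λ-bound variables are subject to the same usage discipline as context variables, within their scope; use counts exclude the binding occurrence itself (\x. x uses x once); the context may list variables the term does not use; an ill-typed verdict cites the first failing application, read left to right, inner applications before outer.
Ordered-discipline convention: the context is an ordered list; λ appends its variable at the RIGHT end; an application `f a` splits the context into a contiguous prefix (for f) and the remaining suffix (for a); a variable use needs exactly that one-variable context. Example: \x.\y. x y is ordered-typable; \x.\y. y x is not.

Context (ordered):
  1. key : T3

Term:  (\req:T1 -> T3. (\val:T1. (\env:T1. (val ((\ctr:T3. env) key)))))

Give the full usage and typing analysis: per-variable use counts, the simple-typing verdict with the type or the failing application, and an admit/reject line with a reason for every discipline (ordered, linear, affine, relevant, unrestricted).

variable uses: key ×1, req (λ-bound) ×0, val (λ-bound) ×1, env (λ-bound) ×1, ctr (λ-bound) ×0
use order (left to right): val, env, key
typing: ill-typed: non-arrow in function slot: T1
ordered: ✗, fails simple typing
linear: ✗, a type mismatch blocks all five
affine: ✗, the type mismatch rejects it
relevant: ✗, not simply typable
unrestricted: ✗, fails simple typing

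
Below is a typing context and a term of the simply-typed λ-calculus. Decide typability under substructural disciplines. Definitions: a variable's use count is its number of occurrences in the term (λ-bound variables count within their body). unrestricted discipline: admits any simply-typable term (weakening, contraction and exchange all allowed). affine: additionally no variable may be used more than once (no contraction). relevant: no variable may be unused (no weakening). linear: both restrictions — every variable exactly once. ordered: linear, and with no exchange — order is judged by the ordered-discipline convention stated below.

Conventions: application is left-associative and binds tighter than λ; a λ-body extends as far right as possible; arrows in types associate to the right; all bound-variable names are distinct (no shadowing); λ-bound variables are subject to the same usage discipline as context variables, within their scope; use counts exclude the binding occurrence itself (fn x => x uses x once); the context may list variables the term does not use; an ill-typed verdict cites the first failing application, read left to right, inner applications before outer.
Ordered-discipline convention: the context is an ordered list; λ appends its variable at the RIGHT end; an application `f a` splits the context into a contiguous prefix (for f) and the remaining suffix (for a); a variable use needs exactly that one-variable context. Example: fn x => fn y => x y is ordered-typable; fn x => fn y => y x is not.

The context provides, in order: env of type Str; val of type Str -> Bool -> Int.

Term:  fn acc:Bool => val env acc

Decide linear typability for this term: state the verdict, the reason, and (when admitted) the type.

yes — exactly-once usage across env, val, acc; term : Bool -> Int
use counts: env=1; val=1; acc (bound)=1
left-to-right use order: val, env, acc
typing: the term checks, with type Bool -> Int
all disciplines: ordered ✗ · linear ✓ · affine ✓ · relevant ✓ · unrestricted ✓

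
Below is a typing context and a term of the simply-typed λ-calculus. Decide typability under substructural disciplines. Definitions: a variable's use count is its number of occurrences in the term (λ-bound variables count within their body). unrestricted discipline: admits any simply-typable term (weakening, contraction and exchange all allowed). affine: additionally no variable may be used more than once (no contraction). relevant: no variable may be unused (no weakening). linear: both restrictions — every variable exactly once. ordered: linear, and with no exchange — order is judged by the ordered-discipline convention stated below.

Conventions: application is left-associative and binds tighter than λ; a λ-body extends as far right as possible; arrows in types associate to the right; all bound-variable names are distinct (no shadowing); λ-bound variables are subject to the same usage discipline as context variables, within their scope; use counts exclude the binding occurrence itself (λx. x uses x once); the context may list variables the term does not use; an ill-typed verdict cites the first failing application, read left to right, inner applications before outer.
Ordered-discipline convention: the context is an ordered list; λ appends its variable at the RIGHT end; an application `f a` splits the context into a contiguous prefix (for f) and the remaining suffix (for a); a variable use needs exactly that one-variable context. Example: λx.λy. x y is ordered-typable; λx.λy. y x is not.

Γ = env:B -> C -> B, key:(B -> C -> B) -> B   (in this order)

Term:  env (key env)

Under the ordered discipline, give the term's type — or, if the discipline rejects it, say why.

not well-typed under ordered — repeated use of env ×2
counts: env: 2×, key: 1×
use order (left to right): env, key, env
typing: well-typed at C -> B
across the five disciplines: ordered ✗, linear ✗, affine ✗, relevant ✓, unrestricted ✓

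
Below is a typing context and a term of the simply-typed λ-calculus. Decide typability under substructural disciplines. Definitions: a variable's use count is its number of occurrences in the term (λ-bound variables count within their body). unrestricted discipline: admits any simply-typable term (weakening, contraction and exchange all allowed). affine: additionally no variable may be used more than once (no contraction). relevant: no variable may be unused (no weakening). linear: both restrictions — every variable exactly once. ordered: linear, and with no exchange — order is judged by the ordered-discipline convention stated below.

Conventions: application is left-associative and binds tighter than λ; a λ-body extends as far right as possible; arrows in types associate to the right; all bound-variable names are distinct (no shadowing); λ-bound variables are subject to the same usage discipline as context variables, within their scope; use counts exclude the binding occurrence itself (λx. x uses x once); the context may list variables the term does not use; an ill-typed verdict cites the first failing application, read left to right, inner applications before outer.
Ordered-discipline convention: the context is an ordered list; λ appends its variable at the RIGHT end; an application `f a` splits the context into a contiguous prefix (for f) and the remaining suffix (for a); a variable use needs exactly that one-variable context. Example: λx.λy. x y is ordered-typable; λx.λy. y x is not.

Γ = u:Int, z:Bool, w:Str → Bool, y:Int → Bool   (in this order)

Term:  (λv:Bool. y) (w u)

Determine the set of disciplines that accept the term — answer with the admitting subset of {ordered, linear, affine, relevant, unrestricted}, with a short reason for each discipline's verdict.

accepted by: none
variable uses: u=1; z=0; w=1; y=1; v (λ-bound)=0
uses in reading order: y, w, u
typing: ill-typed: a function awaiting Str gets Int
ordered: ✗ — not simply typable
linear: ✗ — fails simple typing
affine: ✗ — a type mismatch blocks all five
relevant: ✗ — the type mismatch rejects it
unrestricted: ✗ — not simply typable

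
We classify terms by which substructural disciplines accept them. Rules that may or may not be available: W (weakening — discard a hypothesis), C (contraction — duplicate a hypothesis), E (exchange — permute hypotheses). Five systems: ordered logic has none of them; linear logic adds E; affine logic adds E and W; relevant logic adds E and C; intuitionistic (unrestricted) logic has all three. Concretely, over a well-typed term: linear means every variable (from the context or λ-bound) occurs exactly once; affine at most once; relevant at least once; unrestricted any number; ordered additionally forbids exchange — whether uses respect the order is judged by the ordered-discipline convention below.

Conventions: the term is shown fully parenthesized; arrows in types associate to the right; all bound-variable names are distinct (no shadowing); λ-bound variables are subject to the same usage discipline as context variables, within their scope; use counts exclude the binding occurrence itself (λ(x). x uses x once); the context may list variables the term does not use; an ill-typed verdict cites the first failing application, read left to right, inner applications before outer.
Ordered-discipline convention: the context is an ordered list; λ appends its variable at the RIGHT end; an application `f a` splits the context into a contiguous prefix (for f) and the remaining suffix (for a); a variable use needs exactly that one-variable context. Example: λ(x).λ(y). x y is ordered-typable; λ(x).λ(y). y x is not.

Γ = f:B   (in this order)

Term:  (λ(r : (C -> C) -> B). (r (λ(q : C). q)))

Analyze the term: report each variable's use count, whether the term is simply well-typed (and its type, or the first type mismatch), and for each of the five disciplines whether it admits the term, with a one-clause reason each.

use counts: f=0, r [bound]=1, q [bound]=1
left-to-right use order: r, q
typing: well-typed at ((C -> C) -> B) -> B
ordered ✗ (f never used (weakening))
linear ✗ (f never used (weakening))
affine ✓ (none of f, r, q used more than once)
relevant ✗ (f never used (weakening))
unrestricted ✓ (simply typable at ((C -> C) -> B) -> B; W, C, E all held)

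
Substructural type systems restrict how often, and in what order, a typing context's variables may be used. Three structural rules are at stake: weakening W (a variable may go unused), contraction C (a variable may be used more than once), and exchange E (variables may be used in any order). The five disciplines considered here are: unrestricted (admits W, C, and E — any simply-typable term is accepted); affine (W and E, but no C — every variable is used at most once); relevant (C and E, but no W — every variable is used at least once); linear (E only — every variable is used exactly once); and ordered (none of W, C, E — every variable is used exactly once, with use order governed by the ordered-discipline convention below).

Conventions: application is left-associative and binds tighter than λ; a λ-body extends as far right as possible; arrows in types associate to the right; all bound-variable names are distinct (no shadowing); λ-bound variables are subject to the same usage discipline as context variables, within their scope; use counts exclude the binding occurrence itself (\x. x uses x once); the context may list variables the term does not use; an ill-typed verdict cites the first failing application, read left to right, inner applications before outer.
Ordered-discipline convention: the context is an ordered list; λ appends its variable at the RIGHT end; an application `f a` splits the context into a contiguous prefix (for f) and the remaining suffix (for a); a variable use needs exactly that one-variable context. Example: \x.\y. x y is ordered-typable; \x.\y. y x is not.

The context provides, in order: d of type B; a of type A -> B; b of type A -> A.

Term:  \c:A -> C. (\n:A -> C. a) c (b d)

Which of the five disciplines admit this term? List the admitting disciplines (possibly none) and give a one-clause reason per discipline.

admitted by: none
variable uses: d: 1×, a: 1×, b: 1×, c (λ-bound): 1×, n (λ-bound): 0×
uses in reading order: a, c, b, d
typing: ill-typed: an argument B mismatches the expected A
ordered ✗ (fails simple typing)
linear ✗ (a type mismatch blocks all five)
affine ✗ (the type mismatch rejects it)
relevant ✗ (not simply typable)
unrestricted ✗ (fails simple typing)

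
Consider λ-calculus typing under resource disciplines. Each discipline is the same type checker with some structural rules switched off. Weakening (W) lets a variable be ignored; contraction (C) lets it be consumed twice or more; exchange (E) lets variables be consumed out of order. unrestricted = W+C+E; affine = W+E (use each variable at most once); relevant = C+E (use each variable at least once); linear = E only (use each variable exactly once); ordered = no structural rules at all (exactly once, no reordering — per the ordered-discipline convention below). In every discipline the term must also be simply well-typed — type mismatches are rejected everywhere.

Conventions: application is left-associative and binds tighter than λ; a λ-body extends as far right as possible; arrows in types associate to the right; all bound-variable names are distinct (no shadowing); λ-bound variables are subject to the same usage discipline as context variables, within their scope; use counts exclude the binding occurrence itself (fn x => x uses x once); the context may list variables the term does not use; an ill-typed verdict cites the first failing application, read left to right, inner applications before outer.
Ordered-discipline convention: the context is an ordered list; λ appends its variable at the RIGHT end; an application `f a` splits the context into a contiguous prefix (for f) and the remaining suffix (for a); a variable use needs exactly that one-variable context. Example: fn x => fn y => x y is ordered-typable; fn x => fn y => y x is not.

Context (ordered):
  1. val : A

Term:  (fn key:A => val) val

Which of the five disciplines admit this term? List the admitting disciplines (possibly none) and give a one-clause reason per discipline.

admitted by: unrestricted
usage: val=2; key [bound]=0
use order (left to right): val, val
typing: well-typed at A
ordered: ✗, val ×2 used more than once (contraction); key never used (weakening)
linear: ✗, val ×2 used more than once (contraction); key never used (weakening)
affine: ✗, val ×2 used more than once (contraction)
relevant: ✗, key never used (weakening)
unrestricted: ✓, well-typed at A; no restrictions here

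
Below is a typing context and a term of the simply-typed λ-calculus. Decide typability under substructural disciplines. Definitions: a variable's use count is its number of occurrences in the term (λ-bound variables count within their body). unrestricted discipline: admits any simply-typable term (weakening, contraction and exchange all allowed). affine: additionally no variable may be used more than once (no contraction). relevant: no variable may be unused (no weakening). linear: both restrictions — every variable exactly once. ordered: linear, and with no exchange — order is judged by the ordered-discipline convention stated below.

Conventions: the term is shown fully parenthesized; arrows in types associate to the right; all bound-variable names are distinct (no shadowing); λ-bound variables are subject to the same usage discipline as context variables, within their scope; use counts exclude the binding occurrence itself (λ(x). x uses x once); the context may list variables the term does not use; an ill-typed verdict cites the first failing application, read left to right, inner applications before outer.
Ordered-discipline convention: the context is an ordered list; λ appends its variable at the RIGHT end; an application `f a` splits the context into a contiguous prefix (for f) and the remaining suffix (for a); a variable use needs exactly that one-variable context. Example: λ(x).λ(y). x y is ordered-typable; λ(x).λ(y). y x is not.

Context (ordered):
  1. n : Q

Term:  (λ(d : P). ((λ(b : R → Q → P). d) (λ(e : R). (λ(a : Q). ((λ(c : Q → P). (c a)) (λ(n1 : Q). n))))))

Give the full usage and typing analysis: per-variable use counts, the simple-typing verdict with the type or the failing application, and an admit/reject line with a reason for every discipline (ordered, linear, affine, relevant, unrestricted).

counts: n ×1; d [bound] ×1; b [bound] ×0; e [bound] ×0; a [bound] ×1; c [bound] ×1; n1 [bound] ×0
order of uses: d, c, a, n
typing: ill-typed: an application expects Q → P but receives Q → Q
ordered: ✗ — a type mismatch blocks all five
linear: ✗ — the type mismatch rejects it
affine: ✗ — not simply typable
relevant: ✗ — fails simple typing
unrestricted: ✗ — a type mismatch blocks all five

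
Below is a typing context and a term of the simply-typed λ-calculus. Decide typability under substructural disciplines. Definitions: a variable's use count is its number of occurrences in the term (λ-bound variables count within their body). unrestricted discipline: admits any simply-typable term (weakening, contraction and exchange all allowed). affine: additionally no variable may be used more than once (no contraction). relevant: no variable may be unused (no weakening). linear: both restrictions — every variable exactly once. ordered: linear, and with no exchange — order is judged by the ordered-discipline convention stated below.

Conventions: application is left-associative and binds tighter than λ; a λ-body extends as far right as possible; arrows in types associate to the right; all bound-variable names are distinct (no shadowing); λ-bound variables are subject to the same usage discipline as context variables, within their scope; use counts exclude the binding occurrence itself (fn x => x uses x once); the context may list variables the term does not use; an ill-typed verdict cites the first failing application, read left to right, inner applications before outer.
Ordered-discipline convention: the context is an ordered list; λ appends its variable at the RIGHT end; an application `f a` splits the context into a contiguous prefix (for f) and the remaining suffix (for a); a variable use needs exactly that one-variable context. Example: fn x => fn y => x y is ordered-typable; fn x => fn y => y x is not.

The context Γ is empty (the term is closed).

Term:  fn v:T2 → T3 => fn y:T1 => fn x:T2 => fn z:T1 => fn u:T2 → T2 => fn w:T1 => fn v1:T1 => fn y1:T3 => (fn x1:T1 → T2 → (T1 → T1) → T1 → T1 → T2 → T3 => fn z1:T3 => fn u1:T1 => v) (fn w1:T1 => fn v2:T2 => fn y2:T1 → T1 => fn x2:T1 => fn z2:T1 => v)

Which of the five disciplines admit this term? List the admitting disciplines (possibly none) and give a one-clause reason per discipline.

admitted by: unrestricted
usage: v [bound] ×2, y [bound] ×0, x [bound] ×0, z [bound] ×0, u [bound] ×0, w [bound] ×0, v1 [bound] ×0, y1 [bound] ×0, x1 [bound] ×0, z1 [bound] ×0, u1 [bound] ×0, w1 [bound] ×0, v2 [bound] ×0, y2 [bound] ×0, x2 [bound] ×0, z2 [bound] ×0
use order (left to right): v, v
typing: the term checks, with type (T2 → T3) → T1 → T2 → T1 → (T2 → T2) → T1 → T1 → T3 → T3 → T1 → T2 → T3
ordered: ✗ — needs contraction — v ×2; y, x, z, u, w, v1, y1, x1, z1, u1, w1, v2, y2, x2, z2 left unused
linear: ✗ — needs contraction — v ×2; y, x, z, u, w, v1, y1, x1, z1, u1, w1, v2, y2, x2, z2 left unused
affine: ✗ — needs contraction — v ×2
relevant: ✗ — y, x, z, u, w, v1, y1, x1, z1, u1, w1, v2, y2, x2, z2 left unused
unrestricted: ✓ — type-checks ((T2 → T3) → T1 → T2 → T1 → (T2 → T2) → T1 → T1 → T3 → T3 → T1 → T2 → T3) and nothing is barred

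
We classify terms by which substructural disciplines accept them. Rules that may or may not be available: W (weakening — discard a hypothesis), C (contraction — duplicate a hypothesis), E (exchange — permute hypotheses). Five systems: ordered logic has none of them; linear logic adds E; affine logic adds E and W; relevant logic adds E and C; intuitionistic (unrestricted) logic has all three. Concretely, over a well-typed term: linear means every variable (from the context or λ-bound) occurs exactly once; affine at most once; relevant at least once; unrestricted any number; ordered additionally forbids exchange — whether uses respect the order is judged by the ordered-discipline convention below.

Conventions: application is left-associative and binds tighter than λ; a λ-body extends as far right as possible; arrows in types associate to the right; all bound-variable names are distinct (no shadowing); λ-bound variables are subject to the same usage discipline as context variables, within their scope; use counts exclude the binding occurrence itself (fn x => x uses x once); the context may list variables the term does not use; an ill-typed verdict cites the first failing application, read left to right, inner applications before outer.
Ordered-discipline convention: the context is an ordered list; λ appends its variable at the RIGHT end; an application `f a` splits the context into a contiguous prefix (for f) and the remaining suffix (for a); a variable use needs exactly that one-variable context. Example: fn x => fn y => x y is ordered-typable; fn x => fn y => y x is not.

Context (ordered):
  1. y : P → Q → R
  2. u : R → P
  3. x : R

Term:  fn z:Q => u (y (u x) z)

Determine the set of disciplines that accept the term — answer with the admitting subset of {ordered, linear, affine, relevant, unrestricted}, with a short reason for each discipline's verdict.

admitted in: relevant, unrestricted
counts: y=1; u=2; x=1; z (bound)=1
uses in reading order: u, y, u, x, z
typing: ✓ — Q → P
ordered: ✗, needs contraction — u ×2
linear: ✗, needs contraction — u ×2
affine: ✗, needs contraction — u ×2
relevant: ✓, none of y, u, x, z goes unused
unrestricted: ✓, simply typable at Q → P; W, C, E all held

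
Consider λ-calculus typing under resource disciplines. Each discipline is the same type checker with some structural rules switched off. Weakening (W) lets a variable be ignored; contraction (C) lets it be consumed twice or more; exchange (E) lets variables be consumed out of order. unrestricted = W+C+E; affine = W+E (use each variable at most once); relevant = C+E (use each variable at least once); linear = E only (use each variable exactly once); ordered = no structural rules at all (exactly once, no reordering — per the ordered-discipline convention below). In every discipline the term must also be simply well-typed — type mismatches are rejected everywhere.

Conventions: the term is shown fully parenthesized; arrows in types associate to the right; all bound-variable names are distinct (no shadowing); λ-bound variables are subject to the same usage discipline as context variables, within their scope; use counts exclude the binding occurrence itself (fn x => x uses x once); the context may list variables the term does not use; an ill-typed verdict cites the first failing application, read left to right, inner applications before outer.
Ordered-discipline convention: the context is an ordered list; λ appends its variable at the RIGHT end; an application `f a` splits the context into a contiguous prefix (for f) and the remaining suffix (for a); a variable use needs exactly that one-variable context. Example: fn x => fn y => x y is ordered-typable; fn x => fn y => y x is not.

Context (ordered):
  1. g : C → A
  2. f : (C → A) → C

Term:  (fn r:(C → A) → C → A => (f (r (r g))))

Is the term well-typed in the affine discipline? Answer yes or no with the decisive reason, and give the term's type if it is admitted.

no — uses contraction: r ×2
usage: g: 1×, f: 1×, r (bound): 2×
use order (left to right): f, r, r, g
typing: the term checks, with type ((C → A) → C → A) → C
summary: ordered ✗; linear ✗; affine ✗; relevant ✓; unrestricted ✓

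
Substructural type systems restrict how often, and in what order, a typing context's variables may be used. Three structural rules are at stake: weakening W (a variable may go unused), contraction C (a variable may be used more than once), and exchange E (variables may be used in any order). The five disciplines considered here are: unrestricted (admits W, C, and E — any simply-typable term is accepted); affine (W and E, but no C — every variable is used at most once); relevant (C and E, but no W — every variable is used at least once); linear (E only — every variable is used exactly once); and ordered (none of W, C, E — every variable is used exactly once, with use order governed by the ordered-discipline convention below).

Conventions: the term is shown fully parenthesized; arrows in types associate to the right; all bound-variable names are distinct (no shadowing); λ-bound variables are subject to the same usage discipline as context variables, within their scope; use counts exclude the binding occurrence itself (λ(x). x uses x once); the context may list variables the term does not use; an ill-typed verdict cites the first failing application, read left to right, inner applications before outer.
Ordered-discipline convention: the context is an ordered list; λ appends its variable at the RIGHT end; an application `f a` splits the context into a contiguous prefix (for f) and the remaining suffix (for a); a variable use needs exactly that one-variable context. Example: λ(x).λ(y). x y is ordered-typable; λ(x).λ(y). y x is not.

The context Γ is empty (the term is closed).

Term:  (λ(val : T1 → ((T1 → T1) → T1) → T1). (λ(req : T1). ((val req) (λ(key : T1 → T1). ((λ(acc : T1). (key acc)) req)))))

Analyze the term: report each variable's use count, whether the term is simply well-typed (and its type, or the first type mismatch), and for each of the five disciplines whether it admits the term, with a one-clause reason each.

variable uses: val [bound] ×1, req [bound] ×2, key [bound] ×1, acc [bound] ×1
left-to-right use order: val, req, key, acc, req
typing: well-typed at (T1 → ((T1 → T1) → T1) → T1) → T1 → T1
ordered: ✗, uses contraction: req ×2
linear: ✗, uses contraction: req ×2
affine: ✗, uses contraction: req ×2
relevant: ✓, at least one use each (val, req, key, acc)
unrestricted: ✓, typability at (T1 → ((T1 → T1) → T1) → T1) → T1 → T1 is all that's needed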